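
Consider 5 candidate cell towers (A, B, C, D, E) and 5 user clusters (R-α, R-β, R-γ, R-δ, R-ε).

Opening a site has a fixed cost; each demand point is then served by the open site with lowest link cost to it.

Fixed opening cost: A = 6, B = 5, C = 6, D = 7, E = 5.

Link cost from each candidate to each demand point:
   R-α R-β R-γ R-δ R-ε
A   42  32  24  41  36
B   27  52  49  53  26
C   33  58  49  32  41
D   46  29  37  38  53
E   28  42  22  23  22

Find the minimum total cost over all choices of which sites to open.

136

Open {D, E}: assign each demand point to its cheapest open site.
  R-α→E 28, R-β→D 29, R-γ→E 22, R-δ→E 23, R-ε→E 22
  link cost 124, fixed 12 → total 136.
Compare {A, E}: link cost 127 + fixed 11 = 138.
Compare {B, D, E}: link cost 123 + fixed 17 = 140.
Compare {E}: link cost 137 + fixed 5 = 142.
All other subsets cost ≥ 138. Minimum total cost: 136.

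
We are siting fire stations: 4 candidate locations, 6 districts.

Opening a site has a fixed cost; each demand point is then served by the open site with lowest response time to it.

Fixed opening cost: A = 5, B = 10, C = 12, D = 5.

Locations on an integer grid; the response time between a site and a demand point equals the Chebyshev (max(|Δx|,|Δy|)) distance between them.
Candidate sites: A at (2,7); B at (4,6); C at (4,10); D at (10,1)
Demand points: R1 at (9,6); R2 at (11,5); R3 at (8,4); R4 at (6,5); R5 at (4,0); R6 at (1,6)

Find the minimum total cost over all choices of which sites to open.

Open {A, D}: assign each demand point to its cheapest open site.
  R1→D 5, R2→D 4, R3→D 3, R4→A 4, R5→D 6, R6→A 1
  response time 23, fixed 10 → total 33.
Compare {D}: response time 31 + fixed 5 = 36.
Compare {B}: response time 27 + fixed 10 = 37.
Compare {B, D}: response time 23 + fixed 15 = 38.
All other subsets cost ≥ 36. Minimum total cost: 33.

33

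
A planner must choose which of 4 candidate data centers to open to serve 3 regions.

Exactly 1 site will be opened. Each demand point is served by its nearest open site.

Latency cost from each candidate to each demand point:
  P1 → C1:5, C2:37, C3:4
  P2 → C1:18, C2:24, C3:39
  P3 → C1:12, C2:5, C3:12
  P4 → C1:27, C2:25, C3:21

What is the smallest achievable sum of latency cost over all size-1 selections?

Open {P3}.
  C1→P3 12, C2→P3 5, C3→P3 12  ⇒ total 29.
Compare {P1}: total 46.
Compare {P4}: total 73.
No size-1 selection does better; minimum is 29.

29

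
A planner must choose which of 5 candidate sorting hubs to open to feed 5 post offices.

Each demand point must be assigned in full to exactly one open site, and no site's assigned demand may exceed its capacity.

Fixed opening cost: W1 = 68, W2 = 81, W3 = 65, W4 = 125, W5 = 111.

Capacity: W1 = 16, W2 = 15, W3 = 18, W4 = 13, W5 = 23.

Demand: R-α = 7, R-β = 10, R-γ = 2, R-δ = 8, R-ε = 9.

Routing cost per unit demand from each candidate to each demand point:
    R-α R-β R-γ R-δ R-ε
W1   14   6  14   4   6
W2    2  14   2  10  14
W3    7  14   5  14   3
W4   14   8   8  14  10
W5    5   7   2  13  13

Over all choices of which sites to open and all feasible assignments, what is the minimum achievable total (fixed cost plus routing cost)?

405

Open {W1, W2, W3}; cheapest assignment that respects the capacities:
  W1 (cap 16, load 10): R-β — cost 10×6 = 60
  W2 (cap 15, load 15): R-α, R-δ — cost 7×2 + 8×10 = 94
  W3 (cap 18, load 11): R-γ, R-ε — cost 2×5 + 9×3 = 37
  Shipping 191, fixed 214 → total 405.
  Any other capacity-feasible assignment to {W1, W2, W3} ships for at least 191.
Compare {W1, W3, W5}: its best feasible assignment gives total 412.
Compare {W3, W5}: its best feasible assignment gives total 424.
Every other set of open sites that can feasibly serve all demand totals ≥ 412 even under its best assignment. Minimum: 405.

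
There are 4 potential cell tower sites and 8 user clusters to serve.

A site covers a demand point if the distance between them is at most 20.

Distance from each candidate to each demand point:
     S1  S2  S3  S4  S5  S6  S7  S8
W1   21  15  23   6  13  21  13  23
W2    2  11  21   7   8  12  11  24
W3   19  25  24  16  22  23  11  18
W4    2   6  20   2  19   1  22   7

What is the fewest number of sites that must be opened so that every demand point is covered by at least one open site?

Coverage sets (demand points within 20 of each site):
  W1: {S2, S4, S5, S7}
  W2: {S1, S2, S4, S5, S6, S7}
  W3: {S1, S4, S7, S8}
  W4: {S1, S2, S3, S4, S5, S6, S8}
No single site covers all 8 demand points.
But {W1, W4} covers everything, so the minimum is 2.

2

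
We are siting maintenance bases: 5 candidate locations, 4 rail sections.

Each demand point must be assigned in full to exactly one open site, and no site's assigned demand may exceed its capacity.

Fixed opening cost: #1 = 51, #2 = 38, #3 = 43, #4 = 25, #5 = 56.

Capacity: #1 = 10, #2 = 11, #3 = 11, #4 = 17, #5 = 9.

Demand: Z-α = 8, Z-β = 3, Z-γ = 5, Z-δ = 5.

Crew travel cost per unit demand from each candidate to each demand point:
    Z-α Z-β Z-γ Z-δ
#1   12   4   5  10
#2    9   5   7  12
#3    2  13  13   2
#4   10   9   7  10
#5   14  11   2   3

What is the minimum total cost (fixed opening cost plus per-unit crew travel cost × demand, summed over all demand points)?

196

Open {#3, #4}; cheapest assignment that respects the capacities:
  #3 (cap 11, load 8): Z-α — cost 8×2 = 16
  #4 (cap 17, load 13): Z-β, Z-γ, Z-δ — cost 3×9 + 5×7 + 5×10 = 112
  Shipping 128, fixed 68 → total 196.
  Any other capacity-feasible assignment to {#3, #4} ships for at least 128.
Compare {#3, #4, #5}: its best feasible assignment gives total 217.
Compare {#1, #3, #5}: its best feasible assignment gives total 218.
Every other set of open sites that can feasibly serve all demand totals ≥ 217 even under its best assignment. Minimum: 196.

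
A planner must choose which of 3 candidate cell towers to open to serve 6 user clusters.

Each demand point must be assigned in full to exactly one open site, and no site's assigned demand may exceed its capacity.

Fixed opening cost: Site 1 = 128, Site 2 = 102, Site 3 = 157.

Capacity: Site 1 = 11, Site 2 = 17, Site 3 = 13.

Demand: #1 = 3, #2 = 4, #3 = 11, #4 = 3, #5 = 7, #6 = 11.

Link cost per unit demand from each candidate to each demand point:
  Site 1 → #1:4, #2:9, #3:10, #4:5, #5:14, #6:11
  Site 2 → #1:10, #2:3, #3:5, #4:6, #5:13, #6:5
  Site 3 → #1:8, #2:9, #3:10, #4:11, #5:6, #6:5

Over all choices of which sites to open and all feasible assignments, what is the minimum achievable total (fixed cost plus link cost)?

663

Open {Site 1, Site 2, Site 3}; cheapest assignment that respects the capacities:
  Site 1 (cap 11, load 11): #3 — cost 11×10 = 110
  Site 2 (cap 17, load 15): #2, #6 — cost 4×3 + 11×5 = 67
  Site 3 (cap 13, load 13): #1, #4, #5 — cost 3×8 + 3×11 + 7×6 = 99
  Shipping 276, fixed 387 → total 663.
  Any other capacity-feasible assignment to {Site 1, Site 2, Site 3} ships for at least 276.
Total demand is 39 and no other set of sites has combined capacity ≥ 39, so {Site 1, Site 2, Site 3} is the only feasible choice of open sites. Minimum: 663.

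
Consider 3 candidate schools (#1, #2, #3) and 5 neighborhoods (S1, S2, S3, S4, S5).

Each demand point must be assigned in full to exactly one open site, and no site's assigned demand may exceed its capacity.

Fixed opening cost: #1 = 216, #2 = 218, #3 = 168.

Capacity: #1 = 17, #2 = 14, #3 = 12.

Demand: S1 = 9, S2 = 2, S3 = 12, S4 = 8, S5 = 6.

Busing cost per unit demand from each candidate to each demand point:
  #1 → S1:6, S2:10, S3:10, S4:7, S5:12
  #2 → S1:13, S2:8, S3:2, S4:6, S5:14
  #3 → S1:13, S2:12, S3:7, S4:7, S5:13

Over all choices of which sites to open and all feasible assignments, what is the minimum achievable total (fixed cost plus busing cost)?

824

Open {#1, #2, #3}; cheapest assignment that respects the capacities:
  #1 (cap 17, load 15): S1, S5 — cost 9×6 + 6×12 = 126
  #2 (cap 14, load 14): S2, S3 — cost 2×8 + 12×2 = 40
  #3 (cap 12, load 8): S4 — cost 8×7 = 56
  Shipping 222, fixed 602 → total 824.
  Any other capacity-feasible assignment to {#1, #2, #3} ships for at least 222.
Total demand is 37 and no other set of sites has combined capacity ≥ 37, so {#1, #2, #3} is the only feasible choice of open sites. Minimum: 824.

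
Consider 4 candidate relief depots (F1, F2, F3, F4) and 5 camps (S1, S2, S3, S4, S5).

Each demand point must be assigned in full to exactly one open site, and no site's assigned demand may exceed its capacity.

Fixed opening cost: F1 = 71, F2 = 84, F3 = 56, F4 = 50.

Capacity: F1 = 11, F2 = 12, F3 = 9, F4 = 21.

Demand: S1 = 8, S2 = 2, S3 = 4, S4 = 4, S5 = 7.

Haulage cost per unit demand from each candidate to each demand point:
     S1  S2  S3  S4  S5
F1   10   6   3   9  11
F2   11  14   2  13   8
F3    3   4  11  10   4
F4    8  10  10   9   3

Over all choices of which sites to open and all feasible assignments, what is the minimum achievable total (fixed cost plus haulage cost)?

Open {F3, F4}; cheapest assignment that respects the capacities:
  F3 (cap 9, load 8): S1 — cost 8×3 = 24
  F4 (cap 21, load 17): S2, S3, S4, S5 — cost 2×10 + 4×10 + 4×9 + 7×3 = 117
  Shipping 141, fixed 106 → total 247.
  Any other capacity-feasible assignment to {F3, F4} ships for at least 141.
Compare {F1, F4}: its best feasible assignment gives total 266.
Compare {F1, F3, F4}: its best feasible assignment gives total 282.
Every other set of open sites that can feasibly serve all demand totals ≥ 266 even under its best assignment. Minimum: 247.

247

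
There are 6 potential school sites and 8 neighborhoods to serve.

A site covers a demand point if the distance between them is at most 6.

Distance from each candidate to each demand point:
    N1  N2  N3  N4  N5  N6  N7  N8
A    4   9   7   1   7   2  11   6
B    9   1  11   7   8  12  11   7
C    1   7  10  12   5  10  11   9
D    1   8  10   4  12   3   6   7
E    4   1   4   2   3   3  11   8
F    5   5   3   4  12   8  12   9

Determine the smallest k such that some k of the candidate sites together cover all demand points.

Coverage sets (demand points within 6 of each site):
  A: {N1, N4, N6, N8}
  B: {N2}
  C: {N1, N5}
  D: {N1, N4, N6, N7}
  E: {N1, N2, N3, N4, N5, N6}
  F: {N1, N2, N3, N4}
No 2 sites suffice: every size-2 union leaves at least one demand point uncovered.
But {A, D, E} covers everything, so the minimum is 3.

3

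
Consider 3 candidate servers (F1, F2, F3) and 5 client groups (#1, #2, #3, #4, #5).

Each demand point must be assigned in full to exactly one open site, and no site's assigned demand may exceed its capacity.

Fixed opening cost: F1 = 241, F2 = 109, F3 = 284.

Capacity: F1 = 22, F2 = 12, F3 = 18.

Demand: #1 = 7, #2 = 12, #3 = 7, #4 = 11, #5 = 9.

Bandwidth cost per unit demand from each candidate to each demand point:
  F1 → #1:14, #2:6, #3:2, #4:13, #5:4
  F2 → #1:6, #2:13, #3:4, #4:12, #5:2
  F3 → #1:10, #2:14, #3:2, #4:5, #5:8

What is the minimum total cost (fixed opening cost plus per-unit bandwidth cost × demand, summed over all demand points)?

Open {F1, F2, F3}; cheapest assignment that respects the capacities:
  F1 (cap 22, load 21): #2, #5 — cost 12×6 + 9×4 = 108
  F2 (cap 12, load 7): #1 — cost 7×6 = 42
  F3 (cap 18, load 18): #3, #4 — cost 7×2 + 11×5 = 69
  Shipping 219, fixed 634 → total 853.
  Any other capacity-feasible assignment to {F1, F2, F3} ships for at least 219.
Total demand is 46 and no other set of sites has combined capacity ≥ 46, so {F1, F2, F3} is the only feasible choice of open sites. Minimum: 853.

853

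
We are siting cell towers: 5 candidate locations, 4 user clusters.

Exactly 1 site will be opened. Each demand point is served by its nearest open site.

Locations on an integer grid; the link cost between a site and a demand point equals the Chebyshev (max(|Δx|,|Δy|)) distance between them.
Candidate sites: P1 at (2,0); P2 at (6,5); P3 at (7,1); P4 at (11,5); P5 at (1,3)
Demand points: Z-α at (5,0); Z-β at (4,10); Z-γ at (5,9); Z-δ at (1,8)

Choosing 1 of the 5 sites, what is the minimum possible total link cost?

19

Open {P2}.
  Z-α→P2 5, Z-β→P2 5, Z-γ→P2 4, Z-δ→P2 5  ⇒ total 19.
Compare {P5}: total 22.
Compare {P3}: total 26.
No size-1 selection does better; minimum is 19.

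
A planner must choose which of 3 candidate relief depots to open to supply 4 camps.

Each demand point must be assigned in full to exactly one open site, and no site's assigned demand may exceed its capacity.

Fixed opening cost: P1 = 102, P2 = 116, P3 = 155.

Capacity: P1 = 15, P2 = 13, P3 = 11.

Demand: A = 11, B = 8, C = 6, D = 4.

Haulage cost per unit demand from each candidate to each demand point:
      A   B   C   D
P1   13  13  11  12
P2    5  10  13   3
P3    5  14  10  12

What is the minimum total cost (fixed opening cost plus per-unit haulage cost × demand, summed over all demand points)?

586

Open {P1, P2, P3}; cheapest assignment that respects the capacities:
  P1 (cap 15, load 6): C — cost 6×11 = 66
  P2 (cap 13, load 12): B, D — cost 8×10 + 4×3 = 92
  P3 (cap 11, load 11): A — cost 11×5 = 55
  Shipping 213, fixed 373 → total 586.
  Any other capacity-feasible assignment to {P1, P2, P3} ships for at least 213.
Total demand is 29 and no other set of sites has combined capacity ≥ 29, so {P1, P2, P3} is the only feasible choice of open sites. Minimum: 586.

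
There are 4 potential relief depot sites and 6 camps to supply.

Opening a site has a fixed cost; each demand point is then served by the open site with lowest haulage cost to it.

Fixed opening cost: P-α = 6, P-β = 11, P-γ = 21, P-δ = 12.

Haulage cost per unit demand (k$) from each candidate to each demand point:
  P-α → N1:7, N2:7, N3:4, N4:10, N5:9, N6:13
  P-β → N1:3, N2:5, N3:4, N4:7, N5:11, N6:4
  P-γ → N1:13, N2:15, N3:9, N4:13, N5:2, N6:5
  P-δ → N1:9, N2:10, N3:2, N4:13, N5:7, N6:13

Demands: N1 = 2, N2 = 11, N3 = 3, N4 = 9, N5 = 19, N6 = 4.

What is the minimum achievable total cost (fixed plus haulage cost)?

Open {P-β, P-γ}: assign each demand point to its cheapest open site.
  N1→P-β 2×3=6, N2→P-β 11×5=55, N3→P-β 3×4=12, N4→P-β 9×7=63, N5→P-γ 19×2=38, N6→P-β 4×4=16
  haulage cost 190, fixed 32 → total 222.
Compare {P-α, P-β, P-γ}: haulage cost 190 + fixed 38 = 228.
Compare {P-β, P-γ, P-δ}: haulage cost 184 + fixed 44 = 228.
Compare {P-α, P-β, P-γ, P-δ}: haulage cost 184 + fixed 50 = 234.
All other subsets cost ≥ 228. Minimum total cost: 222.

222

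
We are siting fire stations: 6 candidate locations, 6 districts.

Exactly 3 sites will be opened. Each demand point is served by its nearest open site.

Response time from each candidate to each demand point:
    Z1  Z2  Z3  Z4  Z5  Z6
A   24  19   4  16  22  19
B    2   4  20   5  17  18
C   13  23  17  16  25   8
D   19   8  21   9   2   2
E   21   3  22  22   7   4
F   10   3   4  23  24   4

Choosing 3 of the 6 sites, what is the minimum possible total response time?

18

Open {B, D, F}.
  Z1→B 2, Z2→F 3, Z3→F 4, Z4→B 5, Z5→D 2, Z6→D 2  ⇒ total 18.
Compare {A, B, D}: total 19.
Compare {A, B, E}: total 25.
No size-3 selection does better; minimum is 18.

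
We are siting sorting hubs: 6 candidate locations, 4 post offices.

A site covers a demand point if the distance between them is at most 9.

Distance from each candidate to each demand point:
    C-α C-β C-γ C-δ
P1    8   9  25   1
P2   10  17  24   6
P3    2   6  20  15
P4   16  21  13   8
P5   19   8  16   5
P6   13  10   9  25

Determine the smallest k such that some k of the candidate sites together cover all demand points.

Coverage sets (demand points within 9 of each site):
  P1: {C-α, C-β, C-δ}
  P2: {C-δ}
  P3: {C-α, C-β}
  P4: {C-δ}
  P5: {C-β, C-δ}
  P6: {C-γ}
No single site covers all 4 demand points.
But {P1, P6} covers everything, so the minimum is 2.

2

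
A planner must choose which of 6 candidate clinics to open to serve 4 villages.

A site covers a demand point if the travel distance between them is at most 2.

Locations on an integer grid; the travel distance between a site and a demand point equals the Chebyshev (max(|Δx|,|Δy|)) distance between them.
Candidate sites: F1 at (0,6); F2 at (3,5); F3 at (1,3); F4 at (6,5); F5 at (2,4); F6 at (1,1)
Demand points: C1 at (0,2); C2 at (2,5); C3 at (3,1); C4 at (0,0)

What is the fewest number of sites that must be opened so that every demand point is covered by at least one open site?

2

Coverage sets (demand points within 2 of each site):
  F1: {C2}
  F2: {C2}
  F3: {C1, C2, C3}
  F4: {}
  F5: {C1, C2}
  F6: {C1, C3, C4}
No single site covers all 4 demand points.
But {F1, F6} covers everything, so the minimum is 2.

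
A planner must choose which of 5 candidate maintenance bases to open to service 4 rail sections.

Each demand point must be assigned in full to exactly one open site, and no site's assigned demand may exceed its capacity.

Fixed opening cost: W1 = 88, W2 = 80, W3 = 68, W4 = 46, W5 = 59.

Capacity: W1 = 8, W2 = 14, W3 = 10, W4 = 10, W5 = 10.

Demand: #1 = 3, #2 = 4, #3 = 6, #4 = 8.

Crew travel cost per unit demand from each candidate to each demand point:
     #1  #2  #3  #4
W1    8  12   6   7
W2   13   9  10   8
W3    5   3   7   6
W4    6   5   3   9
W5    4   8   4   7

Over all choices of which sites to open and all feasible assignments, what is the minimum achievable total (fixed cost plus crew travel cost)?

262

Open {W2, W4}; cheapest assignment that respects the capacities:
  W2 (cap 14, load 12): #2, #4 — cost 4×9 + 8×8 = 100
  W4 (cap 10, load 9): #1, #3 — cost 3×6 + 6×3 = 36
  Shipping 136, fixed 126 → total 262.
  Any other capacity-feasible assignment to {W2, W4} ships for at least 136.
Compare {W3, W4, W5}: its best feasible assignment gives total 271.
Compare {W2, W5}: its best feasible assignment gives total 275.
Every other set of open sites that can feasibly serve all demand totals ≥ 271 even under its best assignment. Minimum: 262.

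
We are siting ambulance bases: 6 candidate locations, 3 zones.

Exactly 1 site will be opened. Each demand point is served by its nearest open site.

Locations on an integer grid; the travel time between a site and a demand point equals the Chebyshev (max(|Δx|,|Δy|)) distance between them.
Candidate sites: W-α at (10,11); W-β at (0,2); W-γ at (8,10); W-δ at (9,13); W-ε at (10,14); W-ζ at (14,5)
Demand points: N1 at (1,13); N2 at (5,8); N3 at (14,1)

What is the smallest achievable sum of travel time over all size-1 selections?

Open {W-γ}.
  N1→W-γ 7, N2→W-γ 3, N3→W-γ 9  ⇒ total 19.
Compare {W-α}: total 24.
Compare {W-δ}: total 25.
No size-1 selection does better; minimum is 19.

19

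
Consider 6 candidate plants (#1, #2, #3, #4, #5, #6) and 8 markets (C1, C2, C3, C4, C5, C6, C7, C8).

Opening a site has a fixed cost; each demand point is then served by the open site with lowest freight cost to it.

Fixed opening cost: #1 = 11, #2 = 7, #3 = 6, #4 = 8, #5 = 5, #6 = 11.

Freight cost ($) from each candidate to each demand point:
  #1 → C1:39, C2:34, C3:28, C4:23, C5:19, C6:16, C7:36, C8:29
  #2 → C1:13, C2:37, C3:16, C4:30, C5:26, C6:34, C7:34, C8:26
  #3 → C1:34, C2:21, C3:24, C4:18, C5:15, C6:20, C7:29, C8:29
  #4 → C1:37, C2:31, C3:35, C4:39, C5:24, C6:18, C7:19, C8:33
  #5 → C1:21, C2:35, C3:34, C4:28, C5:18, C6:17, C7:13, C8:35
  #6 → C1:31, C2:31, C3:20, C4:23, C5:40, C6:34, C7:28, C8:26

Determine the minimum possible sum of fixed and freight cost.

Open {#2, #3, #5}: assign each demand point to its cheapest open site.
  C1→#2 13, C2→#3 21, C3→#2 16, C4→#3 18, C5→#3 15, C6→#5 17, C7→#5 13, C8→#2 26
  freight cost 139, fixed 18 → total 157.
Compare {#2, #3, #4, #5}: freight cost 139 + fixed 26 = 165.
Compare {#2, #3, #4}: freight cost 146 + fixed 21 = 167.
Compare {#1, #2, #3, #5}: freight cost 138 + fixed 29 = 167.
All other subsets cost ≥ 165. Minimum total cost: 157.

157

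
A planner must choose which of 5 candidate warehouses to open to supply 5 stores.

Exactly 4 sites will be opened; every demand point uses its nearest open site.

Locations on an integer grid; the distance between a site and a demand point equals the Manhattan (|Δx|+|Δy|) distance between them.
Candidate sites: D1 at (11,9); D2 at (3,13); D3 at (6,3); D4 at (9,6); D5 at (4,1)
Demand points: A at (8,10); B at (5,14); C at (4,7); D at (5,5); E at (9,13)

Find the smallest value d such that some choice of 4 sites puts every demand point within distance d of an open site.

6

Open {D1, D2, D3, D4}.
  Farthest demand point is C at distance 6 (to D3); all others are ≤ 6.
With {D1, D2, D3, D5} the worst case is 6.
With {D1, D2, D4, D5} the worst case is 6.
No size-4 selection achieves below 6.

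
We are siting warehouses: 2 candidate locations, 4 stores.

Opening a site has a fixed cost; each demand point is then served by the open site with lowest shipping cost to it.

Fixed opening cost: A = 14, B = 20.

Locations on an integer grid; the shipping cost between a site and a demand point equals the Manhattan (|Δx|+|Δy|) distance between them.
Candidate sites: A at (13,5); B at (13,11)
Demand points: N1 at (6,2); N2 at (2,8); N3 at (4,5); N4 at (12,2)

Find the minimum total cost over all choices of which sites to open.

51

Open {A}: assign each demand point to its cheapest open site.
  N1→A 10, N2→A 14, N3→A 9, N4→A 4
  shipping cost 37, fixed 14 → total 51.
Compare {A, B}: shipping cost 37 + fixed 34 = 71.
Compare {B}: shipping cost 55 + fixed 20 = 75.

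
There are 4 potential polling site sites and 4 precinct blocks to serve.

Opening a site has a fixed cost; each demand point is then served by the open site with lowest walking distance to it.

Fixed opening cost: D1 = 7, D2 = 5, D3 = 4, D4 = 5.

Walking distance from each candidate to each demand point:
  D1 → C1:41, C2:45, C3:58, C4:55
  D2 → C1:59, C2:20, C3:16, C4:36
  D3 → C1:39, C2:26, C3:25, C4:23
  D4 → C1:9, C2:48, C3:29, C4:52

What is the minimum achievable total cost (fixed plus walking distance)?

Open {D2, D3, D4}: assign each demand point to its cheapest open site.
  C1→D4 9, C2→D2 20, C3→D2 16, C4→D3 23
  walking distance 68, fixed 14 → total 82.
Compare {D1, D2, D3, D4}: walking distance 68 + fixed 21 = 89.
Compare {D2, D4}: walking distance 81 + fixed 10 = 91.
Compare {D3, D4}: walking distance 83 + fixed 9 = 92.
All other subsets cost ≥ 89. Minimum total cost: 82.

82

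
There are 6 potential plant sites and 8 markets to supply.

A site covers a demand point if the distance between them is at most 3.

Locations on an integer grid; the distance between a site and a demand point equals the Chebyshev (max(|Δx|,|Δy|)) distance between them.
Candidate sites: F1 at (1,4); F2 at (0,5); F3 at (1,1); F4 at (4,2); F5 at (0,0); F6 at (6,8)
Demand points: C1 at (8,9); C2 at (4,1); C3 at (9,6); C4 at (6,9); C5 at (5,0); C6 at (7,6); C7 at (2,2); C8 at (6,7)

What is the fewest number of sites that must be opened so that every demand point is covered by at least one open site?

2

Coverage sets (demand points within 3 of each site):
  F1: {C2, C7}
  F2: {C7}
  F3: {C2, C7}
  F4: {C2, C5, C7}
  F5: {C7}
  F6: {C1, C3, C4, C6, C8}
No single site covers all 8 demand points.
But {F4, F6} covers everything, so the minimum is 2.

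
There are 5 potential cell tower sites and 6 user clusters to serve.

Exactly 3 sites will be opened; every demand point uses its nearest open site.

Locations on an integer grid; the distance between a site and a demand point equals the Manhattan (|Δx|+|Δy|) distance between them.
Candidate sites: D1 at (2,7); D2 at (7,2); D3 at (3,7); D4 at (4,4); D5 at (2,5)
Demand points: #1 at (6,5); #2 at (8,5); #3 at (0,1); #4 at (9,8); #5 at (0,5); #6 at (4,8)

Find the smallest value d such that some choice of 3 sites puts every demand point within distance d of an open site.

Open {D1, D3, D4}.
  Farthest demand point is #3 at distance 7 (to D4); all others are ≤ 7.
With {D1, D3, D5} the worst case is 7.
With {D2, D3, D4} the worst case is 7.
No size-3 selection achieves below 7.

7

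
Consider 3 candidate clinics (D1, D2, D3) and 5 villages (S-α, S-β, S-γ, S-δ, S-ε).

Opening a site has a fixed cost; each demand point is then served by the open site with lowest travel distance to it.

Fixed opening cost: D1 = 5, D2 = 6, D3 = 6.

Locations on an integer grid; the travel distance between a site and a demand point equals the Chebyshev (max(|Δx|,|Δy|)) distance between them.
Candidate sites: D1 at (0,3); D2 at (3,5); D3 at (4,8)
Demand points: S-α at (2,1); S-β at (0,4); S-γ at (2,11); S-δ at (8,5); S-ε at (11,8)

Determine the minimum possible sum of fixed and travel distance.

Open {D1, D3}: assign each demand point to its cheapest open site.
  S-α→D1 2, S-β→D1 1, S-γ→D3 3, S-δ→D3 4, S-ε→D3 7
  travel distance 17, fixed 11 → total 28.
Compare {D3}: travel distance 25 + fixed 6 = 31.
Compare {D2}: travel distance 26 + fixed 6 = 32.
Compare {D1, D2}: travel distance 22 + fixed 11 = 33.
All other subsets cost ≥ 31. Minimum total cost: 28.

28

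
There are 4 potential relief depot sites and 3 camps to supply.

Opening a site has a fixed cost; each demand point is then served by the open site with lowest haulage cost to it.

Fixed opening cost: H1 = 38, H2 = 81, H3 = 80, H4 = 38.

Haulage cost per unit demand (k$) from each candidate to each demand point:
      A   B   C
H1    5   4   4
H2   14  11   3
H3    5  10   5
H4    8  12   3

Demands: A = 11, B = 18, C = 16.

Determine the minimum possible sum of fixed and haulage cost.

229

Open {H1}: assign each demand point to its cheapest open site.
  A→H1 11×5=55, B→H1 18×4=72, C→H1 16×4=64
  haulage cost 191, fixed 38 → total 229.
Compare {H1, H4}: haulage cost 175 + fixed 76 = 251.
Compare {H1, H2}: haulage cost 175 + fixed 119 = 294.
Compare {H1, H3}: haulage cost 191 + fixed 118 = 309.
All other subsets cost ≥ 251. Minimum total cost: 229.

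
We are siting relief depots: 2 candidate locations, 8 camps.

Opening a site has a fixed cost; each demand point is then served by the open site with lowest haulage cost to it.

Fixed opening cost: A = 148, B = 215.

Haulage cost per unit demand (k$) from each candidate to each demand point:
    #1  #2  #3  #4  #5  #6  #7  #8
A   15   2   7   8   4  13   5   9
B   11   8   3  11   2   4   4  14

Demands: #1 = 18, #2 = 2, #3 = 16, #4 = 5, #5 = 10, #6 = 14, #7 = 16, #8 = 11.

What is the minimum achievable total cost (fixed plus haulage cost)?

Open {B}: assign each demand point to its cheapest open site.
  #1→B 18×11=198, #2→B 2×8=16, #3→B 16×3=48, #4→B 5×11=55, #5→B 10×2=20, #6→B 14×4=56, #7→B 16×4=64, #8→B 11×14=154
  haulage cost 611, fixed 215 → total 826.
Compare {A, B}: haulage cost 529 + fixed 363 = 892.
Compare {A}: haulage cost 827 + fixed 148 = 975.

826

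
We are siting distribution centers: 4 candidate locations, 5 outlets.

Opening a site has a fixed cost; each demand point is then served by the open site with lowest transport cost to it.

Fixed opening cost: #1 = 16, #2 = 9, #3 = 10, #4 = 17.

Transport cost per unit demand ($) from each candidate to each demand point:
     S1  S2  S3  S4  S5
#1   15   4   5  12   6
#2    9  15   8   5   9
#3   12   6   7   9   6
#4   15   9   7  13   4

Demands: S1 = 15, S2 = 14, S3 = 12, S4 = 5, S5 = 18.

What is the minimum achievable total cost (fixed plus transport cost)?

390

Open {#1, #2, #4}: assign each demand point to its cheapest open site.
  S1→#2 15×9=135, S2→#1 14×4=56, S3→#1 12×5=60, S4→#2 5×5=25, S5→#4 18×4=72
  transport cost 348, fixed 42 → total 390.
Compare {#1, #2, #3, #4}: transport cost 348 + fixed 52 = 400.
Compare {#1, #2}: transport cost 384 + fixed 25 = 409.
Compare {#1, #2, #3}: transport cost 384 + fixed 35 = 419.
All other subsets cost ≥ 400. Minimum total cost: 390.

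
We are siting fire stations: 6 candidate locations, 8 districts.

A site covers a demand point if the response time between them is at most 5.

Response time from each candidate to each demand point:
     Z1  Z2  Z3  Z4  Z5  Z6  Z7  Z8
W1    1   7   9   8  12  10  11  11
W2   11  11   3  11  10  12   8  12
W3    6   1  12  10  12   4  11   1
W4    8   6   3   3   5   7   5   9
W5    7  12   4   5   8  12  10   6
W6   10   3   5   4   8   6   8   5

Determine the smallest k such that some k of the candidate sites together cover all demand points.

Coverage sets (demand points within 5 of each site):
  W1: {Z1}
  W2: {Z3}
  W3: {Z2, Z6, Z8}
  W4: {Z3, Z4, Z5, Z7}
  W5: {Z3, Z4}
  W6: {Z2, Z3, Z4, Z8}
No 2 sites suffice: every size-2 union leaves at least one demand point uncovered.
But {W1, W3, W4} covers everything, so the minimum is 3.

3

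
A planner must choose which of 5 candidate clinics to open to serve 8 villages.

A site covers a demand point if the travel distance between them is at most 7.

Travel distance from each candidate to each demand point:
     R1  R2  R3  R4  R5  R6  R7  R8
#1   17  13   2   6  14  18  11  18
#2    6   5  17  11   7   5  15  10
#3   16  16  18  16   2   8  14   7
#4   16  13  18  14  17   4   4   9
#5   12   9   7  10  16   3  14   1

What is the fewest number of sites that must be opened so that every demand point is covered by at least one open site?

4

Coverage sets (demand points within 7 of each site):
  #1: {R3, R4}
  #2: {R1, R2, R5, R6}
  #3: {R5, R8}
  #4: {R6, R7}
  #5: {R3, R6, R8}
No 3 sites suffice: every size-3 union leaves at least one demand point uncovered.
But {#1, #2, #3, #4} covers everything, so the minimum is 4.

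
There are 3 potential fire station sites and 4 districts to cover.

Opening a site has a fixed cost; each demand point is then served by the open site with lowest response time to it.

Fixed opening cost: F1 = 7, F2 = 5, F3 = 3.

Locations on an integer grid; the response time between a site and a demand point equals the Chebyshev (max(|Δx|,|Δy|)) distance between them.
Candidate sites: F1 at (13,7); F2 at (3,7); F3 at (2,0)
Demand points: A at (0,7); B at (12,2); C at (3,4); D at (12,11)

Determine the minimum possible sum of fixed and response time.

Open {F1, F2}: assign each demand point to its cheapest open site.
  A→F2 3, B→F1 5, C→F2 3, D→F1 4
  response time 15, fixed 12 → total 27.
Compare {F2}: response time 24 + fixed 5 = 29.
Compare {F1, F3}: response time 20 + fixed 10 = 30.
Compare {F1, F2, F3}: response time 15 + fixed 15 = 30.
All other subsets cost ≥ 29. Minimum total cost: 27.

27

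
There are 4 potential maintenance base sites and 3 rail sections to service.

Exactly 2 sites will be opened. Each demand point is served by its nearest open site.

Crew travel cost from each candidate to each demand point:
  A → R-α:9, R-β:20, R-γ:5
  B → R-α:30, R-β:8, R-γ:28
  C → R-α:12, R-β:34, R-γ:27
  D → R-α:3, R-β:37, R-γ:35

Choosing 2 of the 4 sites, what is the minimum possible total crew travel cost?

Open {A, B}.
  R-α→A 9, R-β→B 8, R-γ→A 5  ⇒ total 22.
Compare {A, D}: total 28.
Compare {A, C}: total 34.
No size-2 selection does better; minimum is 22.

22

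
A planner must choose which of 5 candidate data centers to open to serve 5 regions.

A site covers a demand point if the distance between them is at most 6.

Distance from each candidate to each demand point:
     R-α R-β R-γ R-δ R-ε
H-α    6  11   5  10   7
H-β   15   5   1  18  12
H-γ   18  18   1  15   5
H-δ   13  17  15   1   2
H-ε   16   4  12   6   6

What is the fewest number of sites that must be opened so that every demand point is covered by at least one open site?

Coverage sets (demand points within 6 of each site):
  H-α: {R-α, R-γ}
  H-β: {R-β, R-γ}
  H-γ: {R-γ, R-ε}
  H-δ: {R-δ, R-ε}
  H-ε: {R-β, R-δ, R-ε}
No single site covers all 5 demand points.
But {H-α, H-ε} covers everything, so the minimum is 2.

2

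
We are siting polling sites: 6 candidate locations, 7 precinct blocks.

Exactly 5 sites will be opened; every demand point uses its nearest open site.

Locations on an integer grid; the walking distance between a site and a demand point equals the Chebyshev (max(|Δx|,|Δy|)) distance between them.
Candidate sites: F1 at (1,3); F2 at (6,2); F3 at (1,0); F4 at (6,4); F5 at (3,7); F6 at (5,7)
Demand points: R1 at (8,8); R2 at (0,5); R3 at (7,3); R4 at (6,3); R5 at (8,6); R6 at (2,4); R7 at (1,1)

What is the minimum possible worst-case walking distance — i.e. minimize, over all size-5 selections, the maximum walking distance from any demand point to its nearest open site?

3

Open {F1, F2, F3, F4, F6}.
  Farthest demand point is R1 at walking distance 3 (to F6); all others are ≤ 3.
With {F1, F2, F3, F5, F6} the worst case is 3.
With {F1, F2, F4, F5, F6} the worst case is 3.
No size-5 selection achieves below 3.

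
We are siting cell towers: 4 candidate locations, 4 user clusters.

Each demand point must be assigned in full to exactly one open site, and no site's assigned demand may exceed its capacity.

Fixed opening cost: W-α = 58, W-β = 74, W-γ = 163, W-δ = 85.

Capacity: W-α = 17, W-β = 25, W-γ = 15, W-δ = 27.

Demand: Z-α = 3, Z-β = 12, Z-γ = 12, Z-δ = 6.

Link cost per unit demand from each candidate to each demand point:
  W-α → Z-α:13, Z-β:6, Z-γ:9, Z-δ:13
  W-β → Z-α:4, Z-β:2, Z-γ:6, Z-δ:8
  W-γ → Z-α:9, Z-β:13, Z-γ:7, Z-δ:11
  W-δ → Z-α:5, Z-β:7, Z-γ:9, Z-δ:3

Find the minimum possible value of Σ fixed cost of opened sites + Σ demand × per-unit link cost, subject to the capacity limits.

Open {W-β, W-δ}; cheapest assignment that respects the capacities:
  W-β (cap 25, load 24): Z-β, Z-γ — cost 12×2 + 12×6 = 96
  W-δ (cap 27, load 9): Z-α, Z-δ — cost 3×5 + 6×3 = 33
  Shipping 129, fixed 159 → total 288.
  Any other capacity-feasible assignment to {W-β, W-δ} ships for at least 129.
Compare {W-α, W-β}: its best feasible assignment gives total 324.
Compare {W-α, W-β, W-δ}: its best feasible assignment gives total 346.
Every other set of open sites that can feasibly serve all demand totals ≥ 324 even under its best assignment. Minimum: 288.

288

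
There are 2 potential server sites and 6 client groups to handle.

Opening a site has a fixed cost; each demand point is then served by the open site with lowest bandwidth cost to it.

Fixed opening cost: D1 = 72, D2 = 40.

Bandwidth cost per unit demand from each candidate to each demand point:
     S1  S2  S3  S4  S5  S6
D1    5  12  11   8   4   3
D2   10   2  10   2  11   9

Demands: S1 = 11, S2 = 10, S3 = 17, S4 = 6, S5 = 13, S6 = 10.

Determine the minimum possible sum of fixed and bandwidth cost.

Open {D1, D2}: assign each demand point to its cheapest open site.
  S1→D1 11×5=55, S2→D2 10×2=20, S3→D2 17×10=170, S4→D2 6×2=12, S5→D1 13×4=52, S6→D1 10×3=30
  bandwidth cost 339, fixed 112 → total 451.
Compare {D1}: bandwidth cost 492 + fixed 72 = 564.
Compare {D2}: bandwidth cost 545 + fixed 40 = 585.

451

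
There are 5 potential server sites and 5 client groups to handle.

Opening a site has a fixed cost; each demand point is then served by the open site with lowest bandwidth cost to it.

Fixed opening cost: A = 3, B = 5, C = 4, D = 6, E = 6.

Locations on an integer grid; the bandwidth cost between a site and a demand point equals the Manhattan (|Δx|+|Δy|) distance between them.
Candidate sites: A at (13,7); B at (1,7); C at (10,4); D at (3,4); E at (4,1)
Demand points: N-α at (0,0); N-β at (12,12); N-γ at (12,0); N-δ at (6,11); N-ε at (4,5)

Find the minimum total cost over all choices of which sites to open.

Open {A, D}: assign each demand point to its cheapest open site.
  N-α→D 7, N-β→A 6, N-γ→A 8, N-δ→D 10, N-ε→D 2
  bandwidth cost 33, fixed 9 → total 42.
Compare {A, E}: bandwidth cost 34 + fixed 9 = 43.
Compare {A, B}: bandwidth cost 36 + fixed 8 = 44.
Compare {A, C, D}: bandwidth cost 31 + fixed 13 = 44.
All other subsets cost ≥ 43. Minimum total cost: 42.

42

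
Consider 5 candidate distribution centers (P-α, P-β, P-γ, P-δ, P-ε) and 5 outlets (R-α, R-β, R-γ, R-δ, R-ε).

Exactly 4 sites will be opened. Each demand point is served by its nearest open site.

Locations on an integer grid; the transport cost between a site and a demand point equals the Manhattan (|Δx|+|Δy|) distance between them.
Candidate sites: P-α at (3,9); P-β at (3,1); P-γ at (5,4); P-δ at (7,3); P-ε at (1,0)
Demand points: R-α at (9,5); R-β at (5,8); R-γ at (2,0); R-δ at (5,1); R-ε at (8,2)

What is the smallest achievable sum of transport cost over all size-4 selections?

Open {P-α, P-β, P-δ, P-ε}.
  R-α→P-δ 4, R-β→P-α 3, R-γ→P-ε 1, R-δ→P-β 2, R-ε→P-δ 2  ⇒ total 12.
Compare {P-α, P-β, P-γ, P-δ}: total 13.
Compare {P-α, P-γ, P-δ, P-ε}: total 13.
No size-4 selection does better; minimum is 12.

12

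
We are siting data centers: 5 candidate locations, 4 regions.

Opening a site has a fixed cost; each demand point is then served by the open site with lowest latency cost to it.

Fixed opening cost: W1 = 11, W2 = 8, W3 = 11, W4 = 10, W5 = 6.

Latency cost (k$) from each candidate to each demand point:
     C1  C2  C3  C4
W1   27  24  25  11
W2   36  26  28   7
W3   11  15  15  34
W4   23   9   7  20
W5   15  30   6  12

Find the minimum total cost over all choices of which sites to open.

Open {W4, W5}: assign each demand point to its cheapest open site.
  C1→W5 15, C2→W4 9, C3→W5 6, C4→W5 12
  latency cost 42, fixed 16 → total 58.
Compare {W3, W5}: latency cost 44 + fixed 17 = 61.
Compare {W2, W4, W5}: latency cost 37 + fixed 24 = 61.
Compare {W2, W3, W4}: latency cost 34 + fixed 29 = 63.
All other subsets cost ≥ 61. Minimum total cost: 58.

58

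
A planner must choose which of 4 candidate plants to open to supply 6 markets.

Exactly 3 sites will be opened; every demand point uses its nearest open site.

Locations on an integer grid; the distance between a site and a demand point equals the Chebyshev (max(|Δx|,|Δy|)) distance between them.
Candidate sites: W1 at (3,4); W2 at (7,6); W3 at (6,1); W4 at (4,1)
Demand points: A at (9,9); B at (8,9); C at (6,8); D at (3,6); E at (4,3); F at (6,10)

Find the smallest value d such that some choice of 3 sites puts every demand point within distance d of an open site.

4

Open {W1, W2, W3}.
  Farthest demand point is F at distance 4 (to W2); all others are ≤ 4.
With {W1, W2, W4} the worst case is 4.
With {W2, W3, W4} the worst case is 4.
No size-3 selection achieves below 4.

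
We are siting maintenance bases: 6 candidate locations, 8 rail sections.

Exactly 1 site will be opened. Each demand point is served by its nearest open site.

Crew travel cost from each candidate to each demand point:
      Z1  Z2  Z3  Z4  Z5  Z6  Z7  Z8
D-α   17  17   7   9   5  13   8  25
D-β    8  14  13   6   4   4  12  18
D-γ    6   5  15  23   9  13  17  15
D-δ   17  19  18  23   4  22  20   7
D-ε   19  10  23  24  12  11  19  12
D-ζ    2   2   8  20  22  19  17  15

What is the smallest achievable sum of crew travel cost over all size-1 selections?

79

Open {D-β}.
  Z1→D-β 8, Z2→D-β 14, Z3→D-β 13, Z4→D-β 6, Z5→D-β 4, Z6→D-β 4, Z7→D-β 12, Z8→D-β 18  ⇒ total 79.
Compare {D-α}: total 101.
Compare {D-γ}: total 103.
No size-1 selection does better; minimum is 79.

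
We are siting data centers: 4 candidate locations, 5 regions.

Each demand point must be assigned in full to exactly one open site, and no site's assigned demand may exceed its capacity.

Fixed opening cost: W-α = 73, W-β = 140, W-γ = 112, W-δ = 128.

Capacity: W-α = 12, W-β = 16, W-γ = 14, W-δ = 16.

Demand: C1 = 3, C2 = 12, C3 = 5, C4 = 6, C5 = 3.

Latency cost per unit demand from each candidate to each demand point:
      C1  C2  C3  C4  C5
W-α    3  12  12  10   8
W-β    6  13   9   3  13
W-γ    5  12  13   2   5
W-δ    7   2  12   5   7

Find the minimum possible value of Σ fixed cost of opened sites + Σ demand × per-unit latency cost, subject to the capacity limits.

Open {W-γ, W-δ}; cheapest assignment that respects the capacities:
  W-γ (cap 14, load 14): C1, C3, C4 — cost 3×5 + 5×13 + 6×2 = 92
  W-δ (cap 16, load 15): C2, C5 — cost 12×2 + 3×7 = 45
  Shipping 137, fixed 240 → total 377.
  Any other capacity-feasible assignment to {W-γ, W-δ} ships for at least 137.
Compare {W-β, W-δ}: its best feasible assignment gives total 394.
Compare {W-α, W-γ, W-δ}: its best feasible assignment gives total 433.
Every other set of open sites that can feasibly serve all demand totals ≥ 394 even under its best assignment. Minimum: 377.

377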